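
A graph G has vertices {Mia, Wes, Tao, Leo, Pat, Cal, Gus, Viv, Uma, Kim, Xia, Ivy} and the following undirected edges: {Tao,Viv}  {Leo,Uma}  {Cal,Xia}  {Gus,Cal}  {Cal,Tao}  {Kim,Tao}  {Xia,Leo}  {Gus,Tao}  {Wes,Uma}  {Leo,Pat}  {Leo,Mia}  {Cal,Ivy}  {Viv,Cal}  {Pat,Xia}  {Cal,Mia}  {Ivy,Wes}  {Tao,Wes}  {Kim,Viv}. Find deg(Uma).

Neighbors of Uma: Wes, Leo.

2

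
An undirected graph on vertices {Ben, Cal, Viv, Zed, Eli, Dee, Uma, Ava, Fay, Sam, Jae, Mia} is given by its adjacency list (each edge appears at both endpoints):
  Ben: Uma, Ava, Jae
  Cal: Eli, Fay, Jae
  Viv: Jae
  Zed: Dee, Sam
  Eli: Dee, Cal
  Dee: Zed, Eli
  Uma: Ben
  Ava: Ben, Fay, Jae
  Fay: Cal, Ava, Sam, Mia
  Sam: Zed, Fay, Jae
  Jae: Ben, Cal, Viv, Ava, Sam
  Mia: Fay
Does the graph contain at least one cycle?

Yes

The graph has 12 vertices, 15 edges, and 1 connected component.
Since 15 > 12 - 1, a cycle must exist; for instance Jae-Sam-Zed-Dee-Eli-Cal-Jae.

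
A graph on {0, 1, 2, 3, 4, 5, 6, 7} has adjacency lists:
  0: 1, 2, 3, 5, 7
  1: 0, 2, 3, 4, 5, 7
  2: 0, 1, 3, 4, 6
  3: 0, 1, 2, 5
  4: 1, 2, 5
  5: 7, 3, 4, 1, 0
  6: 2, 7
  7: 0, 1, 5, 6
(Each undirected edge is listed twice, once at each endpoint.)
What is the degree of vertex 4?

3

Neighbors of 4: 1, 2, 5.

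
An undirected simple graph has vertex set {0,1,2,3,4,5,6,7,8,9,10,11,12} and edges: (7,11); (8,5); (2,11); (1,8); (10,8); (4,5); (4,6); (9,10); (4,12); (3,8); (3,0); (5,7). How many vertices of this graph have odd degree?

8

Degrees: 0:1, 1:1, 2:1, 3:2, 4:3, 5:3, 6:1, 7:2, 8:4, 9:1, 10:2, 11:2, 12:1
Odd-degree vertices: 0, 1, 2, 4, 5, 6, 9, 12.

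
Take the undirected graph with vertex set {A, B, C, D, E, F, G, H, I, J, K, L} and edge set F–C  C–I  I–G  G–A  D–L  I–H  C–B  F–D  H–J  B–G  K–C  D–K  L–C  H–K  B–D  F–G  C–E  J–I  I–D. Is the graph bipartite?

No

The cycle J-H-I-J has length 3, which is odd, so the graph is not bipartite.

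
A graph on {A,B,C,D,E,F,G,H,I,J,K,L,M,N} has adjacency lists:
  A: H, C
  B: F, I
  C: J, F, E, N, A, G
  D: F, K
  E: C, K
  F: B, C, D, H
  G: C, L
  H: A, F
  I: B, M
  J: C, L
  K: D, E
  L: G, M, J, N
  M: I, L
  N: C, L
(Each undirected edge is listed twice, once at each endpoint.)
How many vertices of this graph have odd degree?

Degrees: A:2, B:2, C:6, D:2, E:2, F:4, G:2, H:2, I:2, J:2, K:2, L:4, M:2, N:2
Odd-degree vertices: none.

0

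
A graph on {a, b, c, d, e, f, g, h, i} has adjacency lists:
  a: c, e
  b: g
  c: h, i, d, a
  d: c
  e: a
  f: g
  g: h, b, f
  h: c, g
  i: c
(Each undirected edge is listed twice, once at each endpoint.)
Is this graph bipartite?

Yes

Partition the vertices as {c, e, g} vs {a, b, d, f, h, i}. Each listed edge has one endpoint in each part, so the graph is bipartite.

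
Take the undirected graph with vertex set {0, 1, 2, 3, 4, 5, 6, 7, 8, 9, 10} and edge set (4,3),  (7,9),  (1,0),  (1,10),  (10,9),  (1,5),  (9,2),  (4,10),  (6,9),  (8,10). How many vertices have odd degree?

Degrees: 0:1, 1:3, 2:1, 3:1, 4:2, 5:1, 6:1, 7:1, 8:1, 9:4, 10:4
Odd-degree vertices: 0, 1, 2, 3, 5, 6, 7, 8.

8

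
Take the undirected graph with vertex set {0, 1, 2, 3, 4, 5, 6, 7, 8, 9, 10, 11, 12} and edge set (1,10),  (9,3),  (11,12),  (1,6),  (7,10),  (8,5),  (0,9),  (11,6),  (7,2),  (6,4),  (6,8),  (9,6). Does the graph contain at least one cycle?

No

|V| = 13, |E| = 12, number of components = 1.
A forest on 13 vertices with 1 component has exactly 12 edges, which matches — so no cycle.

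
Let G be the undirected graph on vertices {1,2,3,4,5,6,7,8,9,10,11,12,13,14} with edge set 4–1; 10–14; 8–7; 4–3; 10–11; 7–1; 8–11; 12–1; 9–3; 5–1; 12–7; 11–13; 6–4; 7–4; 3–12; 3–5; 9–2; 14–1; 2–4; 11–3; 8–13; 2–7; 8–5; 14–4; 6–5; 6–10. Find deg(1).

5

Neighbors of 1: 4, 5, 7, 12, 14.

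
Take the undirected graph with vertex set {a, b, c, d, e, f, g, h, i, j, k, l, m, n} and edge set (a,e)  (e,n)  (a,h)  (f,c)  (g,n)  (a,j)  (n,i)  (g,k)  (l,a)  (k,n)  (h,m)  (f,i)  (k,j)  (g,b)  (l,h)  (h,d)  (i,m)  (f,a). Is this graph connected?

Yes

A breadth-first search from a visits a, h, j, l, f, e, m, d, k, c, i, n, g, b — all 14 vertices — so the graph is connected.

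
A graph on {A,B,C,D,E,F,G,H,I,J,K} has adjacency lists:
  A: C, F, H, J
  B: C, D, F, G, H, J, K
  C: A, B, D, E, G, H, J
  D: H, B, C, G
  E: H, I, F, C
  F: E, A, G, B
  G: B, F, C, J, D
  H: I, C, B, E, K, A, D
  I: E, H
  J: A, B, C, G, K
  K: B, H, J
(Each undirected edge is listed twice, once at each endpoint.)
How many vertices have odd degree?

6

Degrees: A:4, B:7, C:7, D:4, E:4, F:4, G:5, H:7, I:2, J:5, K:3
Odd-degree vertices: B, C, G, H, J, K.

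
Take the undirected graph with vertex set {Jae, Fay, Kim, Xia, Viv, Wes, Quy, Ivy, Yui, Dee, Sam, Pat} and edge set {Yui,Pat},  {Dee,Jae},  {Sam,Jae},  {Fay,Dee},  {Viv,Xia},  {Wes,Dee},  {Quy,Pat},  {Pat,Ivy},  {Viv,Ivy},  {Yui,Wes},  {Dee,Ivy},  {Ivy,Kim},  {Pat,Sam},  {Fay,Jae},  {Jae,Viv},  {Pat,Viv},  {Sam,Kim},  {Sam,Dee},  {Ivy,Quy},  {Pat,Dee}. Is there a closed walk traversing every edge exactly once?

No

Degrees: Jae:4, Fay:2, Kim:2, Xia:1, Viv:4, Wes:2, Quy:2, Ivy:5, Yui:2, Dee:6, Sam:4, Pat:6
Xia, Ivy have odd degree; an Eulerian circuit needs every degree to be even, so none exists.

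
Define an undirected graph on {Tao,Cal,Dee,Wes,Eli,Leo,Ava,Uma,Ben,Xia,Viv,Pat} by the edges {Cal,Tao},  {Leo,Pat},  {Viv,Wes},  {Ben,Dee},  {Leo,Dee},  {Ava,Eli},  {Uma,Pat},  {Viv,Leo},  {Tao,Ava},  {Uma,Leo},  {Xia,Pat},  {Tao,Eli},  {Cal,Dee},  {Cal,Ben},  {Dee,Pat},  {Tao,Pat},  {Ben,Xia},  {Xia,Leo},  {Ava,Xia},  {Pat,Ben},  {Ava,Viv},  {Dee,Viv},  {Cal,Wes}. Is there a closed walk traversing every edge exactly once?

Degrees: Tao:4, Cal:4, Dee:5, Wes:2, Eli:2, Leo:5, Ava:4, Uma:2, Ben:4, Xia:4, Viv:4, Pat:6
Dee, Leo have odd degree; an Eulerian circuit needs every degree to be even, so none exists.

No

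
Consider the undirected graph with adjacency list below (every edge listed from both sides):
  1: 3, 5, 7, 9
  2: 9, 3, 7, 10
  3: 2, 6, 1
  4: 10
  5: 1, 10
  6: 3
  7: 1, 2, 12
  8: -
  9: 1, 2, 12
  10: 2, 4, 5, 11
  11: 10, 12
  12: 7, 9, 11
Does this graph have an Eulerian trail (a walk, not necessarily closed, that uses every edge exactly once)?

No

Degrees: 1:4, 2:4, 3:3, 4:1, 5:2, 6:1, 7:3, 8:0, 9:3, 10:4, 11:2, 12:3
Odd-degree vertices: 3, 4, 6, 7, 9, 12 (6 total).
With 6 odd-degree vertices (more than two), no single trail can use every edge.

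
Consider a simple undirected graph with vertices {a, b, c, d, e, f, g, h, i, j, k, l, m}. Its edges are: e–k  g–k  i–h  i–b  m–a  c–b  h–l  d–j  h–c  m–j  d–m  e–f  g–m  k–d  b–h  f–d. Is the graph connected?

Component: {b, c, h, i, l}
Component: {a, d, e, f, g, j, k, m}
There are 2 separate components, so the graph is not connected.

No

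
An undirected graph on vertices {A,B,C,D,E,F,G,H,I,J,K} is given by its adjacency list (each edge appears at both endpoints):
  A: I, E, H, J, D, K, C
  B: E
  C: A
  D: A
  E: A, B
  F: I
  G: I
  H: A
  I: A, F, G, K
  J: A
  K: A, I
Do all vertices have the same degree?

Degrees: A:7, B:1, C:1, D:1, E:2, F:1, G:1, H:1, I:4, J:1, K:2
Degrees are not all equal (e.g. deg(B)=1 but deg(A)=7); not regular.

No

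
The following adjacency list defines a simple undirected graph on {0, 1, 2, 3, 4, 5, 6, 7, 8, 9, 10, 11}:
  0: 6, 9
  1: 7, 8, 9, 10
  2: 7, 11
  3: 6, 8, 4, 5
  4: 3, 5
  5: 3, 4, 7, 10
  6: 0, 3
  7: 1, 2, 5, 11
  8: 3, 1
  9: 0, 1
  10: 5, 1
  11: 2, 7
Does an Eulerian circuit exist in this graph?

Yes

Degrees: 0:2, 1:4, 2:2, 3:4, 4:2, 5:4, 6:2, 7:4, 8:2, 9:2, 10:2, 11:2
Every vertex has even degree and the edges form a single connected piece, so an Eulerian circuit exists.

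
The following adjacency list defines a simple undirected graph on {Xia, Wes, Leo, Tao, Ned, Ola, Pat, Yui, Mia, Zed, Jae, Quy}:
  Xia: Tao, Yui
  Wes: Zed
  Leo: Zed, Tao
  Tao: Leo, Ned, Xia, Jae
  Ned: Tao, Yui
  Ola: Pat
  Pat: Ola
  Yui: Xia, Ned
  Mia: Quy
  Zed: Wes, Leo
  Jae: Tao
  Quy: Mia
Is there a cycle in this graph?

Yes

The graph has 12 vertices, 10 edges, and 3 connected components.
Since 10 > 12 - 3, a cycle must exist; for instance Xia-Yui-Ned-Tao-Xia.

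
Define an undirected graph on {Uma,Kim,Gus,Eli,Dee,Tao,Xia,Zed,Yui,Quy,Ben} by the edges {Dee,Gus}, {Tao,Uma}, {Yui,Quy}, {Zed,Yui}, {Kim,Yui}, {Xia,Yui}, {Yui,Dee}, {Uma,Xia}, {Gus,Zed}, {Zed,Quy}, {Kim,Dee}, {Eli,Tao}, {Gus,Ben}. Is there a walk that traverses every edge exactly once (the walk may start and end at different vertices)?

Degrees: Uma:2, Kim:2, Gus:3, Eli:1, Dee:3, Tao:2, Xia:2, Zed:3, Yui:5, Quy:2, Ben:1
Odd-degree vertices: Gus, Eli, Dee, Zed, Yui, Ben (6 total).
With 6 odd-degree vertices (more than two), no single trail can use every edge.

No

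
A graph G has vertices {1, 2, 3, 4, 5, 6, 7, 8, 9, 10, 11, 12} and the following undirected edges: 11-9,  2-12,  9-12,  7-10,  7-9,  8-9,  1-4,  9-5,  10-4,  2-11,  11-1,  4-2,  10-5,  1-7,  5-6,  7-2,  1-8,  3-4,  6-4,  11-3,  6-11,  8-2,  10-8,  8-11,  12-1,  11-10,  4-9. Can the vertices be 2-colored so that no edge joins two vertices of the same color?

No

11-8-1-11 is an odd cycle (length 3), and a bipartite graph can contain only even cycles.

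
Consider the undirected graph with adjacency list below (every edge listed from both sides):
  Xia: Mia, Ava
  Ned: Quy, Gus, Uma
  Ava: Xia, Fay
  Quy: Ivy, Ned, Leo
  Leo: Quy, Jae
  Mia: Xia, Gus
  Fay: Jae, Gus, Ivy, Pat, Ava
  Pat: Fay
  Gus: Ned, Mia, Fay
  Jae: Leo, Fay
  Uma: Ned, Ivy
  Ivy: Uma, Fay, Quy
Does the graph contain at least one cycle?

The graph has 12 vertices, 15 edges, and 1 connected component.
Since 15 > 12 - 1, a cycle must exist; for instance Ned-Uma-Ivy-Quy-Ned.

Yes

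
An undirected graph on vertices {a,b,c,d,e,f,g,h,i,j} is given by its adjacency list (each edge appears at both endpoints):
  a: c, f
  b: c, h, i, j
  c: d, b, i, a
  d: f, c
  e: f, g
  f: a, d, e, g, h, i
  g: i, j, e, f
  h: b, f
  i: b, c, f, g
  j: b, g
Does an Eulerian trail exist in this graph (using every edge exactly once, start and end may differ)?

Degrees: a:2, b:4, c:4, d:2, e:2, f:6, g:4, h:2, i:4, j:2
Odd-degree vertices: none (0 total).
The non-isolated vertices are connected and exactly 0 have odd degree, so an Eulerian trail exists.

Yes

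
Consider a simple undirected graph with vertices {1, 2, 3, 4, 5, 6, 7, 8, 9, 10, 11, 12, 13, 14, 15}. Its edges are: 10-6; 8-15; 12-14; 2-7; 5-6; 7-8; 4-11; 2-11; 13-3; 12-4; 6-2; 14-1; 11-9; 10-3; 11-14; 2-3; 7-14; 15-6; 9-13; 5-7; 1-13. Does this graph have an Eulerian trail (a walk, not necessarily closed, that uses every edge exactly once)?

Degrees: 1:2, 2:4, 3:3, 4:2, 5:2, 6:4, 7:4, 8:2, 9:2, 10:2, 11:4, 12:2, 13:3, 14:4, 15:2
Odd-degree vertices: 3, 13 (2 total).
The non-isolated vertices are connected and exactly 2 have odd degree, so an Eulerian trail exists (from 3 to 13).

Yes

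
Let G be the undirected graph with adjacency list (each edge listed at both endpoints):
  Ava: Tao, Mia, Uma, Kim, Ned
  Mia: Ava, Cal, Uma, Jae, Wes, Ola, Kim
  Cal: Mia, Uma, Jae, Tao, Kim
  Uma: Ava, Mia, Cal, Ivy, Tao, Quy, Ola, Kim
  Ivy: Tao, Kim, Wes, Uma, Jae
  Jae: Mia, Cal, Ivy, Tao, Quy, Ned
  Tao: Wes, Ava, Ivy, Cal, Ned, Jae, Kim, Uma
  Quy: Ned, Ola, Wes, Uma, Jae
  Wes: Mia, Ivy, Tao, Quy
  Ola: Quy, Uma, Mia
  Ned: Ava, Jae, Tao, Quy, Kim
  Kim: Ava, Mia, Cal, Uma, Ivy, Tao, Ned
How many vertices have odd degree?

Degrees: Ava:5, Mia:7, Cal:5, Uma:8, Ivy:5, Jae:6, Tao:8, Quy:5, Wes:4, Ola:3, Ned:5, Kim:7
Odd-degree vertices: Ava, Mia, Cal, Ivy, Quy, Ola, Ned, Kim.

8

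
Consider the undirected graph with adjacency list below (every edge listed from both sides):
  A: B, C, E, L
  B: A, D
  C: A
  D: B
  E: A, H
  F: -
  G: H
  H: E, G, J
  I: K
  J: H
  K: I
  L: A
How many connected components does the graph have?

3

Component: {F}
Component: {I, K}
Component: {A, B, C, D, E, G, H, J, L}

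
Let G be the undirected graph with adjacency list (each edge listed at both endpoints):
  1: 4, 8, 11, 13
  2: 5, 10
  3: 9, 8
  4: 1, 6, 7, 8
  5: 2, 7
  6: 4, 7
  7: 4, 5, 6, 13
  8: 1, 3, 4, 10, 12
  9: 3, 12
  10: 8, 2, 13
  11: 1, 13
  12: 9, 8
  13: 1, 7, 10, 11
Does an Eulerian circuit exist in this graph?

Degrees: 1:4, 2:2, 3:2, 4:4, 5:2, 6:2, 7:4, 8:5, 9:2, 10:3, 11:2, 12:2, 13:4
8, 10 have odd degree; an Eulerian circuit needs every degree to be even, so none exists.

No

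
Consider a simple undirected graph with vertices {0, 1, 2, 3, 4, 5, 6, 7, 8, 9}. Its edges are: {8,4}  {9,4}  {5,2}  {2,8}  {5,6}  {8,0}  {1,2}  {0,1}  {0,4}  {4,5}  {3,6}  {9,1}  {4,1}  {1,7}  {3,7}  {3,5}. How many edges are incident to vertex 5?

Neighbors of 5: 2, 3, 4, 6.

4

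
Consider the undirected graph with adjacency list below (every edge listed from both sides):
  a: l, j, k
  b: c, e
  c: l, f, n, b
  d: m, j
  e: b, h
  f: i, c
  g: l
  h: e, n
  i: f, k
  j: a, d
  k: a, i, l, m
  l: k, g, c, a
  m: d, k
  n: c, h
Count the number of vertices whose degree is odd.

2

Degrees: a:3, b:2, c:4, d:2, e:2, f:2, g:1, h:2, i:2, j:2, k:4, l:4, m:2, n:2
Odd-degree vertices: a, g.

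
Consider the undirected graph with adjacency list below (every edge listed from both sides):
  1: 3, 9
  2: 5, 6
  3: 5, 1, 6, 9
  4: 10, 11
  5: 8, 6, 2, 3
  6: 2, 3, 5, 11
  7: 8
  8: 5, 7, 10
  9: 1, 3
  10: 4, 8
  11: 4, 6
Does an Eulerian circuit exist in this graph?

No

Degrees: 1:2, 2:2, 3:4, 4:2, 5:4, 6:4, 7:1, 8:3, 9:2, 10:2, 11:2
7, 8 have odd degree; an Eulerian circuit needs every degree to be even, so none exists.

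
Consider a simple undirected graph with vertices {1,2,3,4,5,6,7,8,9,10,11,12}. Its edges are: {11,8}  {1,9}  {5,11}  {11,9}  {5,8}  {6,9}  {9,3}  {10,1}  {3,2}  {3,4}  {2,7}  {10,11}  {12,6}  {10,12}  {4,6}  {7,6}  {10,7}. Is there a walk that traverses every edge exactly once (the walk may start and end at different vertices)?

Degrees: 1:2, 2:2, 3:3, 4:2, 5:2, 6:4, 7:3, 8:2, 9:4, 10:4, 11:4, 12:2
Odd-degree vertices: 3, 7 (2 total).
The non-isolated vertices are connected and exactly 2 have odd degree, so an Eulerian trail exists (from 3 to 7).

Yes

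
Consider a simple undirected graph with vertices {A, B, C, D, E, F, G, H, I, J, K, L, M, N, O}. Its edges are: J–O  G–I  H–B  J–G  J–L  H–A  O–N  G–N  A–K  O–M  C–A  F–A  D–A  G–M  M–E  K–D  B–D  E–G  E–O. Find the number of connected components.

Component: {A, B, C, D, F, H, K}
Component: {E, G, I, J, L, M, N, O}

2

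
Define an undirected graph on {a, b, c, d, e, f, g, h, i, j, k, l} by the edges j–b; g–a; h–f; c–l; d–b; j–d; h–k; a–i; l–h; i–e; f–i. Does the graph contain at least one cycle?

The graph has 12 vertices, 11 edges, and 2 connected components.
One cycle is b-d-j-b.

Yes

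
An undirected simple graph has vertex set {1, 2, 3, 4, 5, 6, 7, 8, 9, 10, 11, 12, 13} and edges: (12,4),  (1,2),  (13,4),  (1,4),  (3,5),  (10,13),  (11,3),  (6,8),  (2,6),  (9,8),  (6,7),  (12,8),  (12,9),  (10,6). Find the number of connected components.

Component: {3, 5, 11}
Component: {1, 2, 4, 6, 7, 8, 9, 10, 12, 13}

2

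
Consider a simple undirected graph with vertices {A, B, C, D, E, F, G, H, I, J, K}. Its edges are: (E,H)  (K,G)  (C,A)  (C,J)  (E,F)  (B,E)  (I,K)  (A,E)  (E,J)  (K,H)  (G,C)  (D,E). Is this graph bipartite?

Yes

A valid 2-coloring puts {C, E, K} on one side and {A, B, D, F, G, H, I, J} on the other; every edge crosses between the two sides.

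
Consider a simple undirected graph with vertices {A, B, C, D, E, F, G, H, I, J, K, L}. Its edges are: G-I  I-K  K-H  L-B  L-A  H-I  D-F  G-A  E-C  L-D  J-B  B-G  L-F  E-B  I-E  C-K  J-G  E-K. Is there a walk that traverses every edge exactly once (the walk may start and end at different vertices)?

Degrees: A:2, B:4, C:2, D:2, E:4, F:2, G:4, H:2, I:4, J:2, K:4, L:4
Odd-degree vertices: none (0 total).
The non-isolated vertices are connected and exactly 0 have odd degree, so an Eulerian trail exists.

Yes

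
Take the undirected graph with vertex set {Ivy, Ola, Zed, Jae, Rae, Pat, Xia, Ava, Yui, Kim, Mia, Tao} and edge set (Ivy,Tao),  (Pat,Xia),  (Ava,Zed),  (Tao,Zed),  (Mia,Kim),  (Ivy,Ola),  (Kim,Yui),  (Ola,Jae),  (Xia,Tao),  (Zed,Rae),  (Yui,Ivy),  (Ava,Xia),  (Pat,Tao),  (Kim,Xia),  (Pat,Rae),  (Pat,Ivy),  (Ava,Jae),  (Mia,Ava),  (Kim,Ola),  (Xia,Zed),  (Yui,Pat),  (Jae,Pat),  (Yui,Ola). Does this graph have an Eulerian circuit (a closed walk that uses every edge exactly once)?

No

Degrees: Ivy:4, Ola:4, Zed:4, Jae:3, Rae:2, Pat:6, Xia:5, Ava:4, Yui:4, Kim:4, Mia:2, Tao:4
Jae, Xia have odd degree; an Eulerian circuit needs every degree to be even, so none exists.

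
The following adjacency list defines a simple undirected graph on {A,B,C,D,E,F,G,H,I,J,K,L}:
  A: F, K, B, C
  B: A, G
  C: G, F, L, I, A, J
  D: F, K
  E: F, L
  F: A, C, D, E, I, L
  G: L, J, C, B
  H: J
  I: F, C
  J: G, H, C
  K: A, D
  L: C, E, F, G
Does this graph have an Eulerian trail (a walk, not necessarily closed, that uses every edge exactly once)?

Degrees: A:4, B:2, C:6, D:2, E:2, F:6, G:4, H:1, I:2, J:3, K:2, L:4
Odd-degree vertices: H, J (2 total).
The non-isolated vertices are connected and exactly 2 have odd degree, so an Eulerian trail exists (from H to J).

Yes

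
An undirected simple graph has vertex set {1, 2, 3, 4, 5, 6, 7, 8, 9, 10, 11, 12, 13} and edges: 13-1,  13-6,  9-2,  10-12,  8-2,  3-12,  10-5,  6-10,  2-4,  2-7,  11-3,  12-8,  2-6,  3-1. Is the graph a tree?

No

|V| = 13, |E| = 14.
Connected but with 14 > 12 edges, so it has a cycle and is not a tree.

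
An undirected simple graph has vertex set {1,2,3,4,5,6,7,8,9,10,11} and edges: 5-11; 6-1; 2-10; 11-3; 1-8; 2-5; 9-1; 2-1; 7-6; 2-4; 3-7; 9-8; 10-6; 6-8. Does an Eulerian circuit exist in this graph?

No

Degrees: 1:4, 2:4, 3:2, 4:1, 5:2, 6:4, 7:2, 8:3, 9:2, 10:2, 11:2
Vertices with odd degree: 4, 8. An Eulerian circuit requires all degrees even.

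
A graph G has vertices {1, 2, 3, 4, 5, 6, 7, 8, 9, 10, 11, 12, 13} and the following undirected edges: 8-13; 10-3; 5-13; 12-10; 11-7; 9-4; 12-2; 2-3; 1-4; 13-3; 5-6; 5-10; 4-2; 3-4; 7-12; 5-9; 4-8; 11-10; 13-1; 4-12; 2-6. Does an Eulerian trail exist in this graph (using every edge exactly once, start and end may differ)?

Degrees: 1:2, 2:4, 3:4, 4:6, 5:4, 6:2, 7:2, 8:2, 9:2, 10:4, 11:2, 12:4, 13:4
Odd-degree vertices: none (0 total).
With 0 odd-degree vertices and all edges in one connected piece, an Eulerian trail exists.

Yes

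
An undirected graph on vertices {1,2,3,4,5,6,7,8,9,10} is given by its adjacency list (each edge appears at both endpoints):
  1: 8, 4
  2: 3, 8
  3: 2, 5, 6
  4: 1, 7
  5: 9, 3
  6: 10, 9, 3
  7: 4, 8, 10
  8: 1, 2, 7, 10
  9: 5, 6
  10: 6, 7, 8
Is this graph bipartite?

The cycle 7-8-10-7 has length 3, which is odd, so the graph is not bipartite.

No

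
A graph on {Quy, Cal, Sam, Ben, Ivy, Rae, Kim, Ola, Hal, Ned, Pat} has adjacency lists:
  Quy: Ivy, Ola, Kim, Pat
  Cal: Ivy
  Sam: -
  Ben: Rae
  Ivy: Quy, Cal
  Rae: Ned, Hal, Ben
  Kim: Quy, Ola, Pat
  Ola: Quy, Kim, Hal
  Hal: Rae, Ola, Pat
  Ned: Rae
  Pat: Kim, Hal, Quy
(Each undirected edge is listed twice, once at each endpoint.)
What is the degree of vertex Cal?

Neighbors of Cal: Ivy.

1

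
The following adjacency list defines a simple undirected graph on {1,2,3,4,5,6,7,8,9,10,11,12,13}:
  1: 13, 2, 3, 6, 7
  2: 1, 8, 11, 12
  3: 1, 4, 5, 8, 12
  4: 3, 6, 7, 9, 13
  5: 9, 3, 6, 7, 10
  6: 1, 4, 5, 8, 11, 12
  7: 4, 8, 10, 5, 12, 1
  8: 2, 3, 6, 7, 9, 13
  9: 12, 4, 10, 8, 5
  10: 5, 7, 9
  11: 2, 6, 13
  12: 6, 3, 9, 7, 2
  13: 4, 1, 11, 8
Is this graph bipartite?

No

The cycle 7-10-5-7 has length 3, which is odd, so the graph is not bipartite.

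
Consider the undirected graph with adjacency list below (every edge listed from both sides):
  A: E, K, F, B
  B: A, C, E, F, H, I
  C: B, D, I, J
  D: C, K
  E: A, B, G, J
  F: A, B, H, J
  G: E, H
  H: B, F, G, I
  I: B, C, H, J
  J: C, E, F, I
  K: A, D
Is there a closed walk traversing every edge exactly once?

Yes

Degrees: A:4, B:6, C:4, D:2, E:4, F:4, G:2, H:4, I:4, J:4, K:2
All degrees are even and the non-isolated vertices are connected — an Eulerian circuit exists.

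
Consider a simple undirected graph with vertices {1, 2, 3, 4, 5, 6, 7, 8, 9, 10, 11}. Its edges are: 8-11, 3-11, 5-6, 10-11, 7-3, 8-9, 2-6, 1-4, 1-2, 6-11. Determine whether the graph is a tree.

The graph has 11 vertices and 10 edges.
It is connected with exactly 10 edges, hence acyclic — it is a tree.

Yes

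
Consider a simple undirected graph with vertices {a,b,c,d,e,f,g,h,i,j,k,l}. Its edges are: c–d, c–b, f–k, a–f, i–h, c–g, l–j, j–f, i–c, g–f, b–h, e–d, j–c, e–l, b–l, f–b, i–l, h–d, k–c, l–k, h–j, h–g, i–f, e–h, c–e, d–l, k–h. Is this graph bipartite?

d-e-l-d is an odd cycle (length 3), and a bipartite graph can contain only even cycles.

No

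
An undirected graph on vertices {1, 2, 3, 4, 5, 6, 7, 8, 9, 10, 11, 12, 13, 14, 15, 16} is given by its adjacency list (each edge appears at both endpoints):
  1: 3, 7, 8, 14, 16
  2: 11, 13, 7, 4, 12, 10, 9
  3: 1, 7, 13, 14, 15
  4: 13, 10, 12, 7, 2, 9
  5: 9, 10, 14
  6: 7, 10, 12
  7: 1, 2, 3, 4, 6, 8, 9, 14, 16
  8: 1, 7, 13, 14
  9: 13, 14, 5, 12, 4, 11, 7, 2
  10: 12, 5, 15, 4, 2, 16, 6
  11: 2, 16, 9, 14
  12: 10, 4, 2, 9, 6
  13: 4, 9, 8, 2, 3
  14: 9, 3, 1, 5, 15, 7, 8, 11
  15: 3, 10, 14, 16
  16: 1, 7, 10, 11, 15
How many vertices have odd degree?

10

Degrees: 1:5, 2:7, 3:5, 4:6, 5:3, 6:3, 7:9, 8:4, 9:8, 10:7, 11:4, 12:5, 13:5, 14:8, 15:4, 16:5
Odd-degree vertices: 1, 2, 3, 5, 6, 7, 10, 12, 13, 16.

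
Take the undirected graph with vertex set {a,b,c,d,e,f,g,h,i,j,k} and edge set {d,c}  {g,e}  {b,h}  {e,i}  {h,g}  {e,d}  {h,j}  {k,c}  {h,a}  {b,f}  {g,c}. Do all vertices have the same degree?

Degrees: a:1, b:2, c:3, d:2, e:3, f:1, g:3, h:4, i:1, j:1, k:1
Vertex a has degree 1 while h has degree 4, so the graph is not regular.

No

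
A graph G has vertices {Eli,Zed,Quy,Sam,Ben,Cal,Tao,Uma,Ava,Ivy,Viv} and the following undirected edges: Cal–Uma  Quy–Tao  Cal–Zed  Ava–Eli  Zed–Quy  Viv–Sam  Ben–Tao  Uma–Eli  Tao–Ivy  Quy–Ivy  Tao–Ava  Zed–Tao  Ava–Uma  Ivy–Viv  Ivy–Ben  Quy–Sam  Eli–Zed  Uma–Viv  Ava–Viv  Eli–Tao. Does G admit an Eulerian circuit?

Degrees: Eli:4, Zed:4, Quy:4, Sam:2, Ben:2, Cal:2, Tao:6, Uma:4, Ava:4, Ivy:4, Viv:4
All degrees are even and the non-isolated vertices are connected — an Eulerian circuit exists.

Yes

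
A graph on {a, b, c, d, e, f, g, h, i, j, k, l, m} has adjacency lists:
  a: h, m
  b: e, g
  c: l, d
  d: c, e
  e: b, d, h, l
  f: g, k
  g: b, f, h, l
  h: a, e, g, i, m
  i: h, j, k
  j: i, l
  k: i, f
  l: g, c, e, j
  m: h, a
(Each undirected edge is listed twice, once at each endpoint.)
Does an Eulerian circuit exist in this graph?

No

Degrees: a:2, b:2, c:2, d:2, e:4, f:2, g:4, h:5, i:3, j:2, k:2, l:4, m:2
Vertices with odd degree: h, i. An Eulerian circuit requires all degrees even.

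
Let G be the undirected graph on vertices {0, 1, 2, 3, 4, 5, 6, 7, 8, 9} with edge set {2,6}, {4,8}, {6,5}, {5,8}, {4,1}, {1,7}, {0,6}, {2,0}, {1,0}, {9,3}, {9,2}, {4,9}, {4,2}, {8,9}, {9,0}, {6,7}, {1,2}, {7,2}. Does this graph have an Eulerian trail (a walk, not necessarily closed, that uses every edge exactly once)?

Degrees: 0:4, 1:4, 2:6, 3:1, 4:4, 5:2, 6:4, 7:3, 8:3, 9:5
Odd-degree vertices: 3, 7, 8, 9 (4 total).
With 4 odd-degree vertices (more than two), no single trail can use every edge.

No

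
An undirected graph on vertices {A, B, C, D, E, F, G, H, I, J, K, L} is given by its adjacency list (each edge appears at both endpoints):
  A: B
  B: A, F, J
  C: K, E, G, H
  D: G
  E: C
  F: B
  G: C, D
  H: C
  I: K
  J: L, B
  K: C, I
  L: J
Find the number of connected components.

2

Component: {A, B, F, J, L}
Component: {C, D, E, G, H, I, K}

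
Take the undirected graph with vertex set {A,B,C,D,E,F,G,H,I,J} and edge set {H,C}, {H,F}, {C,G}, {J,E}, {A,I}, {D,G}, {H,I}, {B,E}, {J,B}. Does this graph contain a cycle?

The graph has 10 vertices, 9 edges, and 2 connected components.
One cycle is B-J-E-B.

Yes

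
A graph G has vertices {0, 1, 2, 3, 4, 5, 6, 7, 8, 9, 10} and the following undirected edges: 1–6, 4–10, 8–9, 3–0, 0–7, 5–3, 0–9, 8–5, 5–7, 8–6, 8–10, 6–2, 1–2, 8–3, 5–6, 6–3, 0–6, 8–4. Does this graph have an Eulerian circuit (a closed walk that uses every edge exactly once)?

Degrees: 0:4, 1:2, 2:2, 3:4, 4:2, 5:4, 6:6, 7:2, 8:6, 9:2, 10:2
All degrees are even and the non-isolated vertices are connected — an Eulerian circuit exists.

Yes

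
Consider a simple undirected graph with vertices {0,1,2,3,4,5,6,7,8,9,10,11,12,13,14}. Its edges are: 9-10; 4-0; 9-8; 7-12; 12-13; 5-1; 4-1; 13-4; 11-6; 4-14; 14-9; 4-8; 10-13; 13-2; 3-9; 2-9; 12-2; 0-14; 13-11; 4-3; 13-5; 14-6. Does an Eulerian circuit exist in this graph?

Degrees: 0:2, 1:2, 2:3, 3:2, 4:6, 5:2, 6:2, 7:1, 8:2, 9:5, 10:2, 11:2, 12:3, 13:6, 14:4
2, 7, 9, 12 have odd degree; an Eulerian circuit needs every degree to be even, so none exists.

No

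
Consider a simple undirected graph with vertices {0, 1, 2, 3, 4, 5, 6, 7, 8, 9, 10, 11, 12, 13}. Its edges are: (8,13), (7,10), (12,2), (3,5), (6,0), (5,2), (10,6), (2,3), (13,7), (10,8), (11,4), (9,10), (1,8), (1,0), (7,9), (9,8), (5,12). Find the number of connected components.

3

Component: {4, 11}
Component: {2, 3, 5, 12}
Component: {0, 1, 6, 7, 8, 9, 10, 13}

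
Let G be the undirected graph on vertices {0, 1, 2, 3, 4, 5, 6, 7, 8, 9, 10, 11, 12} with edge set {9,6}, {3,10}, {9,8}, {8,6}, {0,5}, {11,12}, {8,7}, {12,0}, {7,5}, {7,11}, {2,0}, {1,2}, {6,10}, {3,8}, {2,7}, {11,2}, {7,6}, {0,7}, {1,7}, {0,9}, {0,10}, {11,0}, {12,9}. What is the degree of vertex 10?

Neighbors of 10: 0, 3, 6.

3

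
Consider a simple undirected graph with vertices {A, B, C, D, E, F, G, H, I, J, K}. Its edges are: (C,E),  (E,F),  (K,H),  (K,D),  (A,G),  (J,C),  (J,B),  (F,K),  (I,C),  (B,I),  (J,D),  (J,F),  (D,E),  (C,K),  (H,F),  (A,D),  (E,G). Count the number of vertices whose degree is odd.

Degrees: A:2, B:2, C:4, D:4, E:4, F:4, G:2, H:2, I:2, J:4, K:4
Odd-degree vertices: none.

0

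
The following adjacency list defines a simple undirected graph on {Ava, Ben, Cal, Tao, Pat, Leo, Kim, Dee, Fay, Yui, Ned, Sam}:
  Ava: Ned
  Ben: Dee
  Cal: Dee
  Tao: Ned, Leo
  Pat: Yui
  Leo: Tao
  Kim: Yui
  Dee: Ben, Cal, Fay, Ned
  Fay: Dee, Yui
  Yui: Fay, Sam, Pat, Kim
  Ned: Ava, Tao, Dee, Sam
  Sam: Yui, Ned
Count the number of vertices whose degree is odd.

6

Degrees: Ava:1, Ben:1, Cal:1, Tao:2, Pat:1, Leo:1, Kim:1, Dee:4, Fay:2, Yui:4, Ned:4, Sam:2
Odd-degree vertices: Ava, Ben, Cal, Pat, Leo, Kim.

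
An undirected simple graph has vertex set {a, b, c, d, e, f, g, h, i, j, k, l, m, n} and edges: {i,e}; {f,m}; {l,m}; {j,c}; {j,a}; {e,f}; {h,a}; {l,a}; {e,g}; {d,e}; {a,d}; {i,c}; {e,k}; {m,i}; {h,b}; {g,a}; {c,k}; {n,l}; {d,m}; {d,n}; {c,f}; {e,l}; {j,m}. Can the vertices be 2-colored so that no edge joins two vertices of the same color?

Partition the vertices as {d, f, g, h, i, j, k, l} vs {a, b, c, e, m, n}. Each listed edge has one endpoint in each part, so the graph is bipartite.

Yes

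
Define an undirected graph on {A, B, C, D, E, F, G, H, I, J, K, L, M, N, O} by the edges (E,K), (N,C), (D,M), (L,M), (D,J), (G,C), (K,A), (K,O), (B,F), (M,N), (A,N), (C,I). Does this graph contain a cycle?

No

The graph has 15 vertices, 12 edges, and 3 connected components.
A forest on 15 vertices with 3 components has exactly 12 edges, which matches — so no cycle.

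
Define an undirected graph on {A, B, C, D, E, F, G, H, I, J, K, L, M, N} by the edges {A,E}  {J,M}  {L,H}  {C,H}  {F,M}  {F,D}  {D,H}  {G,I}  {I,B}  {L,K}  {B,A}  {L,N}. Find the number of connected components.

2

Component: {A, B, E, G, I}
Component: {C, D, F, H, J, K, L, M, N}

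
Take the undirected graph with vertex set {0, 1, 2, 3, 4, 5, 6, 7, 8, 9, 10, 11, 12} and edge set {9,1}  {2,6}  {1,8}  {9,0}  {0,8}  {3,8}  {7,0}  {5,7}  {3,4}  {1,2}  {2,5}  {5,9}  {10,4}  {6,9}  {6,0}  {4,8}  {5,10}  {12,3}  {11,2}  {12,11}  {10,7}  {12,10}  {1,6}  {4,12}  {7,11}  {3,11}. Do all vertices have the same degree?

Degrees: 0:4, 1:4, 2:4, 3:4, 4:4, 5:4, 6:4, 7:4, 8:4, 9:4, 10:4, 11:4, 12:4
Every vertex has degree 4, so the graph is 4-regular.

Yes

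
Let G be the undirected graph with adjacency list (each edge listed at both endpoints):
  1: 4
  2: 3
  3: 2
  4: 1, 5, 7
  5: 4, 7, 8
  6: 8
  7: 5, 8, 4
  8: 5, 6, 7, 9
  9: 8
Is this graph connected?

No

Component: {2, 3}
Component: {1, 4, 5, 6, 7, 8, 9}
There are 2 separate components, so the graph is not connected.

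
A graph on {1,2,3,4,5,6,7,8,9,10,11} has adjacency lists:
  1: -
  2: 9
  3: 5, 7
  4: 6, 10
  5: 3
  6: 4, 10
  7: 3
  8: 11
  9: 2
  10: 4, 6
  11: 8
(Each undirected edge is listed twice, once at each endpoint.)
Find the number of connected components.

Component: {1}
Component: {2, 9}
Component: {8, 11}
Component: {3, 5, 7}
Component: {4, 6, 10}

5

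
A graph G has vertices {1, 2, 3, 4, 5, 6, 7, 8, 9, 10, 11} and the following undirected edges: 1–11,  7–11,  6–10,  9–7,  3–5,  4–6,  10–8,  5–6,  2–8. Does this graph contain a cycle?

No

|V| = 11, |E| = 9, number of components = 2.
A forest on 11 vertices with 2 components has exactly 9 edges, which matches — so no cycle.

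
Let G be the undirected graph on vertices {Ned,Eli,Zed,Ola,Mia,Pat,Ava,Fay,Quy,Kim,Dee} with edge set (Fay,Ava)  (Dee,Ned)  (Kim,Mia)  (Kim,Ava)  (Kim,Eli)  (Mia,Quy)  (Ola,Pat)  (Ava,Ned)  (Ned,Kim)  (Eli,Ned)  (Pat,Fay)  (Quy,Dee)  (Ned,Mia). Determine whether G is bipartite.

Eli-Kim-Ned-Eli is an odd cycle (length 3), and a bipartite graph can contain only even cycles.

No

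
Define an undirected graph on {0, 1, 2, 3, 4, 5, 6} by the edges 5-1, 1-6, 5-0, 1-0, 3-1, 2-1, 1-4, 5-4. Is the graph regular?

Degrees: 0:2, 1:6, 2:1, 3:1, 4:2, 5:3, 6:1
Degrees are not all equal (e.g. deg(2)=1 but deg(1)=6); not regular.

No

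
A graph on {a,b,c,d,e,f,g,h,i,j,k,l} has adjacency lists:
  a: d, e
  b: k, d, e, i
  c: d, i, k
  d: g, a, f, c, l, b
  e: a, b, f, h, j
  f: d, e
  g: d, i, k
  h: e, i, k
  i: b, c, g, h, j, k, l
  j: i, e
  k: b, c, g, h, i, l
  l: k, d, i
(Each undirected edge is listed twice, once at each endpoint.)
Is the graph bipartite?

k-i-l-k is an odd cycle (length 3), and a bipartite graph can contain only even cycles.

No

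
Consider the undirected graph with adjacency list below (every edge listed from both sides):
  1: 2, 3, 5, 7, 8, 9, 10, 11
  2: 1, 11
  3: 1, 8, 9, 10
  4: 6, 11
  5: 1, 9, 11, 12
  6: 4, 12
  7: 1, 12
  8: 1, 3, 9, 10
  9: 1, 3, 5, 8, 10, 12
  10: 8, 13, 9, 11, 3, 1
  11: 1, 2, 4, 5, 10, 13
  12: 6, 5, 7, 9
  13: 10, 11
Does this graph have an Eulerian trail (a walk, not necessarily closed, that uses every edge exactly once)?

Yes

Degrees: 1:8, 2:2, 3:4, 4:2, 5:4, 6:2, 7:2, 8:4, 9:6, 10:6, 11:6, 12:4, 13:2
Odd-degree vertices: none (0 total).
With 0 odd-degree vertices and all edges in one connected piece, an Eulerian trail exists.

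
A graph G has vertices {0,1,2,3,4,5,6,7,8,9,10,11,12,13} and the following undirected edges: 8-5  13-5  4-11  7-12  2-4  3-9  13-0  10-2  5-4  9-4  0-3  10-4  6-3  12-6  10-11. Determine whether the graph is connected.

Component: {1}
Component: {0, 2, 3, 4, 5, 6, 7, 8, 9, 10, 11, 12, 13}
There are 2 separate components, so the graph is not connected.

No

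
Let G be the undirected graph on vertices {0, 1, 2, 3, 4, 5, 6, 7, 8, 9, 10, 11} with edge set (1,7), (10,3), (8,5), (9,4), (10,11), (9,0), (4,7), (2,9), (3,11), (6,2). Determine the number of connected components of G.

3

Component: {5, 8}
Component: {3, 10, 11}
Component: {0, 1, 2, 4, 6, 7, 9}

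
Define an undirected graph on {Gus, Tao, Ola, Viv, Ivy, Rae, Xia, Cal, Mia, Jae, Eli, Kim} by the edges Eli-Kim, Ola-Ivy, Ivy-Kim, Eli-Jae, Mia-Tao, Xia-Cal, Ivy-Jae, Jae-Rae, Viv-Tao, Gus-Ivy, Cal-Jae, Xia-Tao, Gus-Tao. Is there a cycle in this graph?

Yes

|V| = 12, |E| = 13, number of components = 1.
One cycle is Jae-Ivy-Kim-Eli-Jae.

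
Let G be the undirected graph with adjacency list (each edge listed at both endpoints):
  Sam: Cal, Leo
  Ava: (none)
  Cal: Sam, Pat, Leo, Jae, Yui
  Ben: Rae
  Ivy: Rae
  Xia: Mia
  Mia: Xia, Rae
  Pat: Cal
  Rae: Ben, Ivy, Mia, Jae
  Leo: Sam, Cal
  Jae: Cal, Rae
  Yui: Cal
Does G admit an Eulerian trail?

No

Degrees: Sam:2, Ava:0, Cal:5, Ben:1, Ivy:1, Xia:1, Mia:2, Pat:1, Rae:4, Leo:2, Jae:2, Yui:1
Odd-degree vertices: Cal, Ben, Ivy, Xia, Pat, Yui (6 total).
An Eulerian trail requires 0 or 2 odd-degree vertices; here there are 6.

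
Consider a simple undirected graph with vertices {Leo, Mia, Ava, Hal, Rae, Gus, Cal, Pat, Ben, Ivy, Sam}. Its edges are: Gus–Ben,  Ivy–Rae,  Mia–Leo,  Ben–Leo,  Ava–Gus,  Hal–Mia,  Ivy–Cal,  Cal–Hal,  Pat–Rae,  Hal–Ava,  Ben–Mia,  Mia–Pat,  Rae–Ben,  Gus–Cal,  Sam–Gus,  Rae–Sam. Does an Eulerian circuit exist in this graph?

Degrees: Leo:2, Mia:4, Ava:2, Hal:3, Rae:4, Gus:4, Cal:3, Pat:2, Ben:4, Ivy:2, Sam:2
Vertices with odd degree: Hal, Cal. An Eulerian circuit requires all degrees even.

No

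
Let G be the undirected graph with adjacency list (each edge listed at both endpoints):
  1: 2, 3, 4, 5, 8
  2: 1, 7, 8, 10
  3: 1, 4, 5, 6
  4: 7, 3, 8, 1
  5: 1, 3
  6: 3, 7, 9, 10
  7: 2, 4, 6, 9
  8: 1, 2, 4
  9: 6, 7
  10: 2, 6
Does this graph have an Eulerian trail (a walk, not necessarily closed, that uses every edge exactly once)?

Yes

Degrees: 1:5, 2:4, 3:4, 4:4, 5:2, 6:4, 7:4, 8:3, 9:2, 10:2
Odd-degree vertices: 1, 8 (2 total).
The non-isolated vertices are connected and exactly 2 have odd degree, so an Eulerian trail exists (from 1 to 8).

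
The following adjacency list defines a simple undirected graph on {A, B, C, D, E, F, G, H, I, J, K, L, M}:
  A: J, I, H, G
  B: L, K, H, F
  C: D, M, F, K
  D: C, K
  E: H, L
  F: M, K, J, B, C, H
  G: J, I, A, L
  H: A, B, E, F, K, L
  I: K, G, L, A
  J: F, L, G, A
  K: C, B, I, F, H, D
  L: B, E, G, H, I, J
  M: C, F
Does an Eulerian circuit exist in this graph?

Yes

Degrees: A:4, B:4, C:4, D:2, E:2, F:6, G:4, H:6, I:4, J:4, K:6, L:6, M:2
Every vertex has even degree and the edges form a single connected piece, so an Eulerian circuit exists.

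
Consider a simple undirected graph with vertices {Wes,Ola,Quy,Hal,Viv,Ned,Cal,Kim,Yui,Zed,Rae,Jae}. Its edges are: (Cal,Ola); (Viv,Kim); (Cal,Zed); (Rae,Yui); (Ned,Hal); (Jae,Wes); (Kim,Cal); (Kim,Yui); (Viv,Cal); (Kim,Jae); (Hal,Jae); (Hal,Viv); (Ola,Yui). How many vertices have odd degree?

8

Degrees: Wes:1, Ola:2, Quy:0, Hal:3, Viv:3, Ned:1, Cal:4, Kim:4, Yui:3, Zed:1, Rae:1, Jae:3
Odd-degree vertices: Wes, Hal, Viv, Ned, Yui, Zed, Rae, Jae.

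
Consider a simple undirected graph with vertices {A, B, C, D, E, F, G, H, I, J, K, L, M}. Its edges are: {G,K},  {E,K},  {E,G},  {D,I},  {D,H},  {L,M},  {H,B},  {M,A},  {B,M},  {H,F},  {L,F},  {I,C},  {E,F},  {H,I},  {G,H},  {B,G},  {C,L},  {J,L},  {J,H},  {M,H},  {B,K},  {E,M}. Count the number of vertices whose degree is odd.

6

Degrees: A:1, B:4, C:2, D:2, E:4, F:3, G:4, H:7, I:3, J:2, K:3, L:4, M:5
Odd-degree vertices: A, F, H, I, K, M.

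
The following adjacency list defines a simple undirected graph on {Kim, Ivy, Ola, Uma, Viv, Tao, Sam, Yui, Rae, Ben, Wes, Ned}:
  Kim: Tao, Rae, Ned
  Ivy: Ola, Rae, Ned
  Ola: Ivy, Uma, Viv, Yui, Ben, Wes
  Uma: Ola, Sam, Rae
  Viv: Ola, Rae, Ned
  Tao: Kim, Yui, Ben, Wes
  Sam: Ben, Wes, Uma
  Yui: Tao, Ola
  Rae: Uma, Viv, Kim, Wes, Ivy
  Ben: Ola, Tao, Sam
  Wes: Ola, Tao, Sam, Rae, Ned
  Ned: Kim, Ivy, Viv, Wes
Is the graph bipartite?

Yes

Color {Ola, Tao, Sam, Rae, Ned} black and {Kim, Ivy, Uma, Viv, Yui, Ben, Wes} white. No edge joins two same-colored vertices, so the graph is bipartite.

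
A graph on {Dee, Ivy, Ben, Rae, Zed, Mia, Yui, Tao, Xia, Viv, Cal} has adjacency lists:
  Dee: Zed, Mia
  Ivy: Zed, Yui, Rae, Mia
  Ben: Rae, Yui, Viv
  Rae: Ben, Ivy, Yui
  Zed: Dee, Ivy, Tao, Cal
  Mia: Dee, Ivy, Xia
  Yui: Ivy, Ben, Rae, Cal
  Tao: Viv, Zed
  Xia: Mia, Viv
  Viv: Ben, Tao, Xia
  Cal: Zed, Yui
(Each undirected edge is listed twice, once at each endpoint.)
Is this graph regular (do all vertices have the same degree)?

Degrees: Dee:2, Ivy:4, Ben:3, Rae:3, Zed:4, Mia:3, Yui:4, Tao:2, Xia:2, Viv:3, Cal:2
Degrees are not all equal (e.g. deg(Dee)=2 but deg(Ivy)=4); not regular.

No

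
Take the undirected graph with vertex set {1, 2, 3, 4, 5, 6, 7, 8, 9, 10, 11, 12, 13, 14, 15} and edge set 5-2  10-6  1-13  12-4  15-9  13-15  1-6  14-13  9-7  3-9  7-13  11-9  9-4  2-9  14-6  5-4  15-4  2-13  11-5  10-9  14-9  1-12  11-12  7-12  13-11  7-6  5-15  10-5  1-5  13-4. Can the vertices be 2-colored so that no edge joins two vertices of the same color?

No

The cycle 13-4-15-13 has length 3, which is odd, so the graph is not bipartite.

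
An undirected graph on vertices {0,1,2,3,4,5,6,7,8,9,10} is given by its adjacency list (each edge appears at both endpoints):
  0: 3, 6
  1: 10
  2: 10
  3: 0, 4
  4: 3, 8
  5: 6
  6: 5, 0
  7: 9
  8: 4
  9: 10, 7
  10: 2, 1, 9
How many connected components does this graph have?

Component: {1, 2, 7, 9, 10}
Component: {0, 3, 4, 5, 6, 8}

2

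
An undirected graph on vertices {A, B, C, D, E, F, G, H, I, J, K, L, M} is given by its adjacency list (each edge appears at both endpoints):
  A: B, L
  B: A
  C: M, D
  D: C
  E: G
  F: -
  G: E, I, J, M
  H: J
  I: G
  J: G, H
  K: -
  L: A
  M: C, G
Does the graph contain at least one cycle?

No

The graph has 13 vertices, 9 edges, and 4 connected components.
A forest on 13 vertices with 4 components has exactly 9 edges, which matches — so no cycle.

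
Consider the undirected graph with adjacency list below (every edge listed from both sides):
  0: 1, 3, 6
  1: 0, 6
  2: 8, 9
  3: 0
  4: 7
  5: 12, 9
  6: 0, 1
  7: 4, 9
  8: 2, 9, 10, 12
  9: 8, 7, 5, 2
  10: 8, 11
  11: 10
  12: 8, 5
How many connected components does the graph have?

Component: {0, 1, 3, 6}
Component: {2, 4, 5, 7, 8, 9, 10, 11, 12}

2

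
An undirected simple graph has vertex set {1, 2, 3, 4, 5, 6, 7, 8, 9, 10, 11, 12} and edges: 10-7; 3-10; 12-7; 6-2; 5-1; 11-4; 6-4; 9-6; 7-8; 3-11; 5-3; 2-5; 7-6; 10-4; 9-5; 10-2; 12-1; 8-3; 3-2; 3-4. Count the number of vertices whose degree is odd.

0

Degrees: 1:2, 2:4, 3:6, 4:4, 5:4, 6:4, 7:4, 8:2, 9:2, 10:4, 11:2, 12:2
Odd-degree vertices: none.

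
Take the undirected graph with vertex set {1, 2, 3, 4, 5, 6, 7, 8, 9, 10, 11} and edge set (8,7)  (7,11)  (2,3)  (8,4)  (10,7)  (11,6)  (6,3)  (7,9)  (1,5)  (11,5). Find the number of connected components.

Component: {1, 2, 3, 4, 5, 6, 7, 8, 9, 10, 11}

1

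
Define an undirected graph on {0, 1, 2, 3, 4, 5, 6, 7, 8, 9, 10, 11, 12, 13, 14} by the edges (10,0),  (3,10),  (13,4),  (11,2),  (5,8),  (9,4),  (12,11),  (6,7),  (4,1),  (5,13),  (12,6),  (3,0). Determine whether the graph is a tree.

The graph has 15 vertices and 12 edges.
It is not connected, so it is not a tree.

No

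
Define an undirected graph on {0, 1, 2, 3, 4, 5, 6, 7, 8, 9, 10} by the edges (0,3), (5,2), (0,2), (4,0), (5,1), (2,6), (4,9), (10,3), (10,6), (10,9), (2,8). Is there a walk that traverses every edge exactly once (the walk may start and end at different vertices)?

Degrees: 0:3, 1:1, 2:4, 3:2, 4:2, 5:2, 6:2, 7:0, 8:1, 9:2, 10:3
Odd-degree vertices: 0, 1, 8, 10 (4 total).
An Eulerian trail requires 0 or 2 odd-degree vertices; here there are 4.

No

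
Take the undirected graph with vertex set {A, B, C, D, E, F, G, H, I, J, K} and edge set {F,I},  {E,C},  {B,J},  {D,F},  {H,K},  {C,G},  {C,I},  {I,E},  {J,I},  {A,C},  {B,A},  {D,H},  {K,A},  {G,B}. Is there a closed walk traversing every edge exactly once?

No

Degrees: A:3, B:3, C:4, D:2, E:2, F:2, G:2, H:2, I:4, J:2, K:2
Vertices with odd degree: A, B. An Eulerian circuit requires all degrees even.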